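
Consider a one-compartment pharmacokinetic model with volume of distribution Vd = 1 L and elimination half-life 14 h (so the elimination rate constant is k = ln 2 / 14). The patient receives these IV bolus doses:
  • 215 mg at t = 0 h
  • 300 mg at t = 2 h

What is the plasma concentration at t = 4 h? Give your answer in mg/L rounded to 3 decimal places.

448.089 mg/L

k = ln 2 / 14 = 0.04951 per h
Dose 1 (215 mg at t=0 h): 215·exp(−0.04951·4) = 176.372 mg/L
Dose 2 (300 mg at t=2 h): 300·exp(−0.04951·2) = 271.717 mg/L
C(4) = 176.372 + 271.717 = 448.089 mg/L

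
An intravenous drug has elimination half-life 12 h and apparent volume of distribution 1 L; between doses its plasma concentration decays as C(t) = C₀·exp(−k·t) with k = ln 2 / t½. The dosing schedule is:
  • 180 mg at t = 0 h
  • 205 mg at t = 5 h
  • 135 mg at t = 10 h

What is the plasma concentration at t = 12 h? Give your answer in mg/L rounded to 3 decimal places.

347.092 mg/L

k = ln 2 / 12 = 0.05776 per h
Dose 1 (180 mg at t=0 h): 180·exp(−0.05776·12) = 90.000 mg/L
Dose 2 (205 mg at t=5 h): 205·exp(−0.05776·7) = 136.821 mg/L
Dose 3 (135 mg at t=10 h): 135·exp(−0.05776·2) = 120.271 mg/L
C(12) = 90.000 + 136.821 + 120.271 = 347.092 mg/L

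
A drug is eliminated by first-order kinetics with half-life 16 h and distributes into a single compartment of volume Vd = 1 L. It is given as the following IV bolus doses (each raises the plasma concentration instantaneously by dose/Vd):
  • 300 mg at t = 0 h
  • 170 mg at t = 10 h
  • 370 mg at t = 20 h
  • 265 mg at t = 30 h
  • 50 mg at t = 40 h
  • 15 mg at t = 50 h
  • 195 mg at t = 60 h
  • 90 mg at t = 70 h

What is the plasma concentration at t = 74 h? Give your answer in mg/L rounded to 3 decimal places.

k = ln 2 / 16 = 0.04332 per h
Dose 1 (300 mg at t=0 h): 300·exp(−0.04332·74) = 12.158 mg/L
Dose 2 (170 mg at t=10 h): 170·exp(−0.04332·64) = 10.625 mg/L
Dose 3 (370 mg at t=20 h): 370·exp(−0.04332·54) = 35.664 mg/L
Dose 4 (265 mg at t=30 h): 265·exp(−0.04332·44) = 39.392 mg/L
Dose 5 (50 mg at t=40 h): 50·exp(−0.04332·34) = 11.463 mg/L
Dose 6 (15 mg at t=50 h): 15·exp(−0.04332·24) = 5.303 mg/L
Dose 7 (195 mg at t=60 h): 195·exp(−0.04332·14) = 106.325 mg/L
Dose 8 (90 mg at t=70 h): 90·exp(−0.04332·4) = 75.681 mg/L
C(74) = 12.158 + 10.625 + 35.664 + 39.392 + 11.463 + 5.303 + 106.325 + 75.681 = 296.610 mg/L

296.610 mg/L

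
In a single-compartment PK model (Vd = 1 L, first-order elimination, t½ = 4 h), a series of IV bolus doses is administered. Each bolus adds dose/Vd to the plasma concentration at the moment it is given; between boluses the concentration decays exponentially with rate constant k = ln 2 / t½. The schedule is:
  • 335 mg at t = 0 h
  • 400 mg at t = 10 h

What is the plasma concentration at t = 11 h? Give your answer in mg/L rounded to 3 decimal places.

k = ln 2 / 4 = 0.17329 per h
Dose 1 (335 mg at t=0 h): 335·exp(−0.17329·11) = 49.798 mg/L
Dose 2 (400 mg at t=10 h): 400·exp(−0.17329·1) = 336.359 mg/L
C(11) = 49.798 + 336.359 = 386.157 mg/L

386.157 mg/L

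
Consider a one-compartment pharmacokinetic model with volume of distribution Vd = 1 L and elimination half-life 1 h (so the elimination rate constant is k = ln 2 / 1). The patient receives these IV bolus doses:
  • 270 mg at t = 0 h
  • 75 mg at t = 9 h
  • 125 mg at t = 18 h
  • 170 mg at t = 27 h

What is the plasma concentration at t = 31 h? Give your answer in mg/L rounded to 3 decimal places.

10.640 mg/L

k = ln 2 / 1 = 0.69315 per h
Dose 1 (270 mg at t=0 h): 270·exp(−0.69315·31) = 0.000 mg/L
Dose 2 (75 mg at t=9 h): 75·exp(−0.69315·22) = 0.000 mg/L
Dose 3 (125 mg at t=18 h): 125·exp(−0.69315·13) = 0.015 mg/L
Dose 4 (170 mg at t=27 h): 170·exp(−0.69315·4) = 10.625 mg/L
C(31) = 0.000 + 0.000 + 0.015 + 10.625 = 10.640 mg/L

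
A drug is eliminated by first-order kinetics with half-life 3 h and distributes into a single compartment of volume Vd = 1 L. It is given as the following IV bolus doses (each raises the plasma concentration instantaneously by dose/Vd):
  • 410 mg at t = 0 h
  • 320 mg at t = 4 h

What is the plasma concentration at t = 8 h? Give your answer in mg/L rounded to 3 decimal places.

k = ln 2 / 3 = 0.23105 per h
Dose 1 (410 mg at t=0 h): 410·exp(−0.23105·8) = 64.571 mg/L
Dose 2 (320 mg at t=4 h): 320·exp(−0.23105·4) = 126.992 mg/L
C(8) = 64.571 + 126.992 = 191.563 mg/L

191.563 mg/L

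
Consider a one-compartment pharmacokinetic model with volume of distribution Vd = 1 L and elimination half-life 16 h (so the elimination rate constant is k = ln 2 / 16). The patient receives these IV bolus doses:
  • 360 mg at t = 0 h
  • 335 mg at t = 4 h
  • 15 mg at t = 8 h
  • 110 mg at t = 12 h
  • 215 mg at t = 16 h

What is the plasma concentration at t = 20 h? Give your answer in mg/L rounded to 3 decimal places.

k = ln 2 / 16 = 0.04332 per h
Dose 1 (360 mg at t=0 h): 360·exp(−0.04332·20) = 151.361 mg/L
Dose 2 (335 mg at t=4 h): 335·exp(−0.04332·16) = 167.500 mg/L
Dose 3 (15 mg at t=8 h): 15·exp(−0.04332·12) = 8.919 mg/L
Dose 4 (110 mg at t=12 h): 110·exp(−0.04332·8) = 77.782 mg/L
Dose 5 (215 mg at t=16 h): 215·exp(−0.04332·4) = 180.793 mg/L
C(20) = 151.361 + 167.500 + 8.919 + 77.782 + 180.793 = 586.355 mg/L

586.355 mg/L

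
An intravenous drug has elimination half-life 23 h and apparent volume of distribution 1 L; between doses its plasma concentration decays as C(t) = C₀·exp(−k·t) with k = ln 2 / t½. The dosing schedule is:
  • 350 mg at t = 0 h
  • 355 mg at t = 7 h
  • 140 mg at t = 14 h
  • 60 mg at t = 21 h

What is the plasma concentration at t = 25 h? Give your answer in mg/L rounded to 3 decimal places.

524.814 mg/L

k = ln 2 / 23 = 0.03014 per h
Dose 1 (350 mg at t=0 h): 350·exp(−0.03014·25) = 164.764 mg/L
Dose 2 (355 mg at t=7 h): 355·exp(−0.03014·18) = 206.367 mg/L
Dose 3 (140 mg at t=14 h): 140·exp(−0.03014·11) = 100.498 mg/L
Dose 4 (60 mg at t=21 h): 60·exp(−0.03014·4) = 53.186 mg/L
C(25) = 164.764 + 206.367 + 100.498 + 53.186 = 524.814 mg/L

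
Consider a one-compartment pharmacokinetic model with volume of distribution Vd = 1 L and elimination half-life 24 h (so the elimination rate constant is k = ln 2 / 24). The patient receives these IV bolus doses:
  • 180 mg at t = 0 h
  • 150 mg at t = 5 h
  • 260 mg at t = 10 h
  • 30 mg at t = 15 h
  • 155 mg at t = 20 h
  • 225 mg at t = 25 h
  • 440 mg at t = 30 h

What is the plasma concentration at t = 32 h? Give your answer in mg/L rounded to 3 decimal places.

k = ln 2 / 24 = 0.02888 per h
Dose 1 (180 mg at t=0 h): 180·exp(−0.02888·32) = 71.433 mg/L
Dose 2 (150 mg at t=5 h): 150·exp(−0.02888·27) = 68.775 mg/L
Dose 3 (260 mg at t=10 h): 260·exp(−0.02888·22) = 137.730 mg/L
Dose 4 (30 mg at t=15 h): 30·exp(−0.02888·17) = 18.361 mg/L
Dose 5 (155 mg at t=20 h): 155·exp(−0.02888·12) = 109.602 mg/L
Dose 6 (225 mg at t=25 h): 225·exp(−0.02888·7) = 183.815 mg/L
Dose 7 (440 mg at t=30 h): 440·exp(−0.02888·2) = 415.305 mg/L
C(32) = 71.433 + 68.775 + 137.730 + 18.361 + 109.602 + 183.815 + 415.305 = 1005.021 mg/L

1005.021 mg/L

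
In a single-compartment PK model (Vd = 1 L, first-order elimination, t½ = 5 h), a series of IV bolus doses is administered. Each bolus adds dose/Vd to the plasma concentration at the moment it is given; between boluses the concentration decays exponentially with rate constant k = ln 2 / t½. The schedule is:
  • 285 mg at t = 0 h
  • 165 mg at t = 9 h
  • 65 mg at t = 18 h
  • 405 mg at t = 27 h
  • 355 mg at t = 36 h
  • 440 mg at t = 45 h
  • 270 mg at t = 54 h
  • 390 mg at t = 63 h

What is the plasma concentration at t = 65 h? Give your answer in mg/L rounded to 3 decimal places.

k = ln 2 / 5 = 0.13863 per h
Dose 1 (285 mg at t=0 h): 285·exp(−0.13863·65) = 0.035 mg/L
Dose 2 (165 mg at t=9 h): 165·exp(−0.13863·56) = 0.070 mg/L
Dose 3 (65 mg at t=18 h): 65·exp(−0.13863·47) = 0.096 mg/L
Dose 4 (405 mg at t=27 h): 405·exp(−0.13863·38) = 2.088 mg/L
Dose 5 (355 mg at t=36 h): 355·exp(−0.13863·29) = 6.372 mg/L
Dose 6 (440 mg at t=45 h): 440·exp(−0.13863·20) = 27.500 mg/L
Dose 7 (270 mg at t=54 h): 270·exp(−0.13863·11) = 58.762 mg/L
Dose 8 (390 mg at t=63 h): 390·exp(−0.13863·2) = 295.565 mg/L
C(65) = 0.035 + 0.070 + 0.096 + 2.088 + 6.372 + 27.500 + 58.762 + 295.565 = 390.487 mg/L

390.487 mg/L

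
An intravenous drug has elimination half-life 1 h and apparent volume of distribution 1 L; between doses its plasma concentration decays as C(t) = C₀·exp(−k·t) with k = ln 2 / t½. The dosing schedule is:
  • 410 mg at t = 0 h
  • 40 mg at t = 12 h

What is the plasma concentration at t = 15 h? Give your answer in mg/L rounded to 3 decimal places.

5.013 mg/L

k = ln 2 / 1 = 0.69315 per h
Dose 1 (410 mg at t=0 h): 410·exp(−0.69315·15) = 0.013 mg/L
Dose 2 (40 mg at t=12 h): 40·exp(−0.69315·3) = 5.000 mg/L
C(15) = 0.013 + 5.000 = 5.013 mg/L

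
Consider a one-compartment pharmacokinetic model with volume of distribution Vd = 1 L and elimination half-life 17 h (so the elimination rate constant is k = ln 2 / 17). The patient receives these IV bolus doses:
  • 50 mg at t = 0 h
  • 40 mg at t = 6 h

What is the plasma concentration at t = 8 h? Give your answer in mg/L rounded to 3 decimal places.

k = ln 2 / 17 = 0.04077 per h
Dose 1 (50 mg at t=0 h): 50·exp(−0.04077·8) = 36.084 mg/L
Dose 2 (40 mg at t=6 h): 40·exp(−0.04077·2) = 36.868 mg/L
C(8) = 36.084 + 36.868 = 72.951 mg/L

72.951 mg/L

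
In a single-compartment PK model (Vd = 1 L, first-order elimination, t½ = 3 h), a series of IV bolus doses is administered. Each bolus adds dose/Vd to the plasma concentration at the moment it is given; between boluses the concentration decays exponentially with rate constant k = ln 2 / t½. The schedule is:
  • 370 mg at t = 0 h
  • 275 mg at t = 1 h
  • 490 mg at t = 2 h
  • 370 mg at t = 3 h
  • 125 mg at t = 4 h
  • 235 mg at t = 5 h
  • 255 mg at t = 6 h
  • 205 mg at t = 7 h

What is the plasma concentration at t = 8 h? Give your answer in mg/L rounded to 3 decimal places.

k = ln 2 / 3 = 0.23105 per h
Dose 1 (370 mg at t=0 h): 370·exp(−0.23105·8) = 58.271 mg/L
Dose 2 (275 mg at t=1 h): 275·exp(−0.23105·7) = 54.567 mg/L
Dose 3 (490 mg at t=2 h): 490·exp(−0.23105·6) = 122.500 mg/L
Dose 4 (370 mg at t=3 h): 370·exp(−0.23105·5) = 116.543 mg/L
Dose 5 (125 mg at t=4 h): 125·exp(−0.23105·4) = 49.606 mg/L
Dose 6 (235 mg at t=5 h): 235·exp(−0.23105·3) = 117.500 mg/L
Dose 7 (255 mg at t=6 h): 255·exp(−0.23105·2) = 160.640 mg/L
Dose 8 (205 mg at t=7 h): 205·exp(−0.23105·1) = 162.709 mg/L
C(8) = 58.271 + 54.567 + 122.500 + 116.543 + 49.606 + 117.500 + 160.640 + 162.709 = 842.336 mg/L

842.336 mg/L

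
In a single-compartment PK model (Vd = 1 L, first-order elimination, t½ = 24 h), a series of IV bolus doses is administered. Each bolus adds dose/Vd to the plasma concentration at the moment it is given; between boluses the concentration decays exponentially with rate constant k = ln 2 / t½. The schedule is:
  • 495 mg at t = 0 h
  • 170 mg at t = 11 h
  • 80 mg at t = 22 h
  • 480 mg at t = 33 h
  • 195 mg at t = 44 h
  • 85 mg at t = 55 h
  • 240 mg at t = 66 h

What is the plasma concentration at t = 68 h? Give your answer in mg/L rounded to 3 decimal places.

k = ln 2 / 24 = 0.02888 per h
Dose 1 (495 mg at t=0 h): 495·exp(−0.02888·68) = 69.452 mg/L
Dose 2 (170 mg at t=11 h): 170·exp(−0.02888·57) = 32.772 mg/L
Dose 3 (80 mg at t=22 h): 80·exp(−0.02888·46) = 21.189 mg/L
Dose 4 (480 mg at t=33 h): 480·exp(−0.02888·35) = 174.678 mg/L
Dose 5 (195 mg at t=44 h): 195·exp(−0.02888·24) = 97.500 mg/L
Dose 6 (85 mg at t=55 h): 85·exp(−0.02888·13) = 58.393 mg/L
Dose 7 (240 mg at t=66 h): 240·exp(−0.02888·2) = 226.530 mg/L
C(68) = 69.452 + 32.772 + 21.189 + 174.678 + 97.500 + 58.393 + 226.530 = 680.515 mg/L

680.515 mg/L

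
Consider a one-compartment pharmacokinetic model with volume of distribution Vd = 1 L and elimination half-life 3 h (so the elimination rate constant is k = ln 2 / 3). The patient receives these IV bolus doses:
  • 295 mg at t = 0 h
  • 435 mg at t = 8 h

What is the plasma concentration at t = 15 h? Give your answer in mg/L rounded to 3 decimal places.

95.534 mg/L

k = ln 2 / 3 = 0.23105 per h
Dose 1 (295 mg at t=0 h): 295·exp(−0.23105·15) = 9.219 mg/L
Dose 2 (435 mg at t=8 h): 435·exp(−0.23105·7) = 86.315 mg/L
C(15) = 9.219 + 86.315 = 95.534 mg/L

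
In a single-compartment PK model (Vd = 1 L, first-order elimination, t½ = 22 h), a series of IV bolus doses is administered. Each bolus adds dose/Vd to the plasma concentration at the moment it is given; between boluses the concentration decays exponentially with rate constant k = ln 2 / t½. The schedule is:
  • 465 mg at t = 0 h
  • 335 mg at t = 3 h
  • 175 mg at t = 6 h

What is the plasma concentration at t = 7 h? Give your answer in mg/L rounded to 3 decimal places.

k = ln 2 / 22 = 0.03151 per h
Dose 1 (465 mg at t=0 h): 465·exp(−0.03151·7) = 372.967 mg/L
Dose 2 (335 mg at t=3 h): 335·exp(−0.03151·4) = 295.333 mg/L
Dose 3 (175 mg at t=6 h): 175·exp(−0.03151·1) = 169.572 mg/L
C(7) = 372.967 + 295.333 + 169.572 = 837.873 mg/L

837.873 mg/L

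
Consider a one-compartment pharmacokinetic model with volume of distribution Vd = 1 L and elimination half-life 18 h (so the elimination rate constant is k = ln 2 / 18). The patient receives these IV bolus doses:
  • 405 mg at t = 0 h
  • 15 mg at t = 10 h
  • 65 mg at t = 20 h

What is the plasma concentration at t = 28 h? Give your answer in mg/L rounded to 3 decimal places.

k = ln 2 / 18 = 0.03851 per h
Dose 1 (405 mg at t=0 h): 405·exp(−0.03851·28) = 137.780 mg/L
Dose 2 (15 mg at t=10 h): 15·exp(−0.03851·18) = 7.500 mg/L
Dose 3 (65 mg at t=20 h): 65·exp(−0.03851·8) = 47.766 mg/L
C(28) = 137.780 + 7.500 + 47.766 = 193.046 mg/L

193.046 mg/L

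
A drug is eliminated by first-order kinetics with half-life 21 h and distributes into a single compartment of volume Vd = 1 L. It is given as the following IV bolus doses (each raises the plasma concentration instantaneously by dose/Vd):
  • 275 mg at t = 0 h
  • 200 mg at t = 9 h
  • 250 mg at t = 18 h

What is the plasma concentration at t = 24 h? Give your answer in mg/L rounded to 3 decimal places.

k = ln 2 / 21 = 0.03301 per h
Dose 1 (275 mg at t=0 h): 275·exp(−0.03301·24) = 124.537 mg/L
Dose 2 (200 mg at t=9 h): 200·exp(−0.03301·15) = 121.901 mg/L
Dose 3 (250 mg at t=18 h): 250·exp(−0.03301·6) = 205.084 mg/L
C(24) = 124.537 + 121.901 + 205.084 = 451.522 mg/L

451.522 mg/L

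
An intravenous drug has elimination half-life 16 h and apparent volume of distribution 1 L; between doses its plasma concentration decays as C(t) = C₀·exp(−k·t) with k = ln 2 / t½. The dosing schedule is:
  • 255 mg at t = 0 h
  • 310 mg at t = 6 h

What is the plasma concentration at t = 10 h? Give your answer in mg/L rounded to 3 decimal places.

426.025 mg/L

k = ln 2 / 16 = 0.04332 per h
Dose 1 (255 mg at t=0 h): 255·exp(−0.04332·10) = 165.347 mg/L
Dose 2 (310 mg at t=6 h): 310·exp(−0.04332·4) = 260.678 mg/L
C(10) = 165.347 + 260.678 = 426.025 mg/L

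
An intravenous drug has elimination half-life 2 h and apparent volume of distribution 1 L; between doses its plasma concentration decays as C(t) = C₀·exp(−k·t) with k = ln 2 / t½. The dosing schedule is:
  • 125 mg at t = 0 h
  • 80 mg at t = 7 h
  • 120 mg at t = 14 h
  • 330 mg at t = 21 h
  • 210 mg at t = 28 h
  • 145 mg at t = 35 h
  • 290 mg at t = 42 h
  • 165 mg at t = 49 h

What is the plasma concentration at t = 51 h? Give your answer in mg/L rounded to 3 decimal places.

k = ln 2 / 2 = 0.34657 per h
Dose 1 (125 mg at t=0 h): 125·exp(−0.34657·51) = 0.000 mg/L
Dose 2 (80 mg at t=7 h): 80·exp(−0.34657·44) = 0.000 mg/L
Dose 3 (120 mg at t=14 h): 120·exp(−0.34657·37) = 0.000 mg/L
Dose 4 (330 mg at t=21 h): 330·exp(−0.34657·30) = 0.010 mg/L
Dose 5 (210 mg at t=28 h): 210·exp(−0.34657·23) = 0.073 mg/L
Dose 6 (145 mg at t=35 h): 145·exp(−0.34657·16) = 0.566 mg/L
Dose 7 (290 mg at t=42 h): 290·exp(−0.34657·9) = 12.816 mg/L
Dose 8 (165 mg at t=49 h): 165·exp(−0.34657·2) = 82.500 mg/L
C(51) = 0.000 + 0.000 + 0.000 + 0.010 + 0.073 + 0.566 + 12.816 + 82.500 = 95.966 mg/L

95.966 mg/L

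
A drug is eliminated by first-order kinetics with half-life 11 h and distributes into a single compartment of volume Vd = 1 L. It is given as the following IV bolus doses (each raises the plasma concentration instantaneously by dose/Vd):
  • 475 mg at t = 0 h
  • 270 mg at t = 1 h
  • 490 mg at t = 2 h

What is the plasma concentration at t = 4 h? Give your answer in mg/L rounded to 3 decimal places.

1024.645 mg/L

k = ln 2 / 11 = 0.06301 per h
Dose 1 (475 mg at t=0 h): 475·exp(−0.06301·4) = 369.171 mg/L
Dose 2 (270 mg at t=1 h): 270·exp(−0.06301·3) = 223.493 mg/L
Dose 3 (490 mg at t=2 h): 490·exp(−0.06301·2) = 431.980 mg/L
C(4) = 369.171 + 223.493 + 431.980 = 1024.645 mg/L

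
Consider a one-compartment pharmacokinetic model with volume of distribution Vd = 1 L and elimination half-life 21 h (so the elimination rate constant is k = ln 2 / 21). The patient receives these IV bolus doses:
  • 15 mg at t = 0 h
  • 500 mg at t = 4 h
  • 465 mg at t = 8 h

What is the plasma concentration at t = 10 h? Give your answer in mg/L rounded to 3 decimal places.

856.246 mg/L

k = ln 2 / 21 = 0.03301 per h
Dose 1 (15 mg at t=0 h): 15·exp(−0.03301·10) = 10.783 mg/L
Dose 2 (500 mg at t=4 h): 500·exp(−0.03301·6) = 410.168 mg/L
Dose 3 (465 mg at t=8 h): 465·exp(−0.03301·2) = 435.295 mg/L
C(10) = 10.783 + 410.168 + 435.295 = 856.246 mg/L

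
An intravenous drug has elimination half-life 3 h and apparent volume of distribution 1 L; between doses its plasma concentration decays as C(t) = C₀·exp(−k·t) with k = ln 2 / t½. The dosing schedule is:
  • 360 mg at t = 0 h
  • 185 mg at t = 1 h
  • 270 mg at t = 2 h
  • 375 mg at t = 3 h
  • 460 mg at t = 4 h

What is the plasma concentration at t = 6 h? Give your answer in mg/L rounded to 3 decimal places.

k = ln 2 / 3 = 0.23105 per h
Dose 1 (360 mg at t=0 h): 360·exp(−0.23105·6) = 90.000 mg/L
Dose 2 (185 mg at t=1 h): 185·exp(−0.23105·5) = 58.271 mg/L
Dose 3 (270 mg at t=2 h): 270·exp(−0.23105·4) = 107.150 mg/L
Dose 4 (375 mg at t=3 h): 375·exp(−0.23105·3) = 187.500 mg/L
Dose 5 (460 mg at t=4 h): 460·exp(−0.23105·2) = 289.782 mg/L
C(6) = 90.000 + 58.271 + 107.150 + 187.500 + 289.782 = 732.703 mg/L

732.703 mg/L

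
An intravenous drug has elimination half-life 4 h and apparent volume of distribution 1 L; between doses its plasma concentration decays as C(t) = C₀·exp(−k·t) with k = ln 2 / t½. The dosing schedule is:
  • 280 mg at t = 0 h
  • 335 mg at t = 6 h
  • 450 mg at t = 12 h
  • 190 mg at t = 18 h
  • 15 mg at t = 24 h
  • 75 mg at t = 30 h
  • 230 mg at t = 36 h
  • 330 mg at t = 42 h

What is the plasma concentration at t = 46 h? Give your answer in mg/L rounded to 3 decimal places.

k = ln 2 / 4 = 0.17329 per h
Dose 1 (280 mg at t=0 h): 280·exp(−0.17329·46) = 0.097 mg/L
Dose 2 (335 mg at t=6 h): 335·exp(−0.17329·40) = 0.327 mg/L
Dose 3 (450 mg at t=12 h): 450·exp(−0.17329·34) = 1.243 mg/L
Dose 4 (190 mg at t=18 h): 190·exp(−0.17329·28) = 1.484 mg/L
Dose 5 (15 mg at t=24 h): 15·exp(−0.17329·22) = 0.331 mg/L
Dose 6 (75 mg at t=30 h): 75·exp(−0.17329·16) = 4.688 mg/L
Dose 7 (230 mg at t=36 h): 230·exp(−0.17329·10) = 40.659 mg/L
Dose 8 (330 mg at t=42 h): 330·exp(−0.17329·4) = 165.000 mg/L
C(46) = 0.097 + 0.327 + 1.243 + 1.484 + 0.331 + 4.688 + 40.659 + 165.000 = 213.829 mg/L

213.829 mg/L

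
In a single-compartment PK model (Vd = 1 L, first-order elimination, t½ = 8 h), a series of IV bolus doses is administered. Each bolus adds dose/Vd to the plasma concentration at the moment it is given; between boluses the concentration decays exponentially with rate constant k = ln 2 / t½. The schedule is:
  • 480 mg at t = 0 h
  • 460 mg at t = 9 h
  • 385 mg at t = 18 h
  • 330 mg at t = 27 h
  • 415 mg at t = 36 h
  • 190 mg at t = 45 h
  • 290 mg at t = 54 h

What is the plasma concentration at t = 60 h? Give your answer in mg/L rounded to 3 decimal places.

k = ln 2 / 8 = 0.08664 per h
Dose 1 (480 mg at t=0 h): 480·exp(−0.08664·60) = 2.652 mg/L
Dose 2 (460 mg at t=9 h): 460·exp(−0.08664·51) = 5.542 mg/L
Dose 3 (385 mg at t=18 h): 385·exp(−0.08664·42) = 10.117 mg/L
Dose 4 (330 mg at t=27 h): 330·exp(−0.08664·33) = 18.913 mg/L
Dose 5 (415 mg at t=36 h): 415·exp(−0.08664·24) = 51.875 mg/L
Dose 6 (190 mg at t=45 h): 190·exp(−0.08664·15) = 51.799 mg/L
Dose 7 (290 mg at t=54 h): 290·exp(−0.08664·6) = 172.435 mg/L
C(60) = 2.652 + 5.542 + 10.117 + 18.913 + 51.875 + 51.799 + 172.435 = 313.333 mg/L

313.333 mg/L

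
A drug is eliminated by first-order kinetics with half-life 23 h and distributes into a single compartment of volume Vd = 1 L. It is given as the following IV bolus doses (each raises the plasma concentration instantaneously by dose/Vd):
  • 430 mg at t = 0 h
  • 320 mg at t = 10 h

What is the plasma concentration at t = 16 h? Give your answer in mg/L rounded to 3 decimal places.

k = ln 2 / 23 = 0.03014 per h
Dose 1 (430 mg at t=0 h): 430·exp(−0.03014·16) = 265.495 mg/L
Dose 2 (320 mg at t=10 h): 320·exp(−0.03014·6) = 267.067 mg/L
C(16) = 265.495 + 267.067 = 532.562 mg/L

532.562 mg/L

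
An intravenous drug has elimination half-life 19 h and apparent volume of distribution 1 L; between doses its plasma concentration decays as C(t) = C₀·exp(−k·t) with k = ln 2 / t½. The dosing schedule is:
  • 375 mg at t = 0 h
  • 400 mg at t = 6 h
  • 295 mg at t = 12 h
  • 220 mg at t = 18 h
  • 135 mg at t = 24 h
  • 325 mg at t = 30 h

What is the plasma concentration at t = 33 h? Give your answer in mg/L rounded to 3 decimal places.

914.813 mg/L

k = ln 2 / 19 = 0.03648 per h
Dose 1 (375 mg at t=0 h): 375·exp(−0.03648·33) = 112.510 mg/L
Dose 2 (400 mg at t=6 h): 400·exp(−0.03648·27) = 149.376 mg/L
Dose 3 (295 mg at t=12 h): 295·exp(−0.03648·21) = 137.121 mg/L
Dose 4 (220 mg at t=18 h): 220·exp(−0.03648·15) = 127.282 mg/L
Dose 5 (135 mg at t=24 h): 135·exp(−0.03648·9) = 97.217 mg/L
Dose 6 (325 mg at t=30 h): 325·exp(−0.03648·3) = 291.308 mg/L
C(33) = 112.510 + 149.376 + 137.121 + 127.282 + 97.217 + 291.308 = 914.813 mg/L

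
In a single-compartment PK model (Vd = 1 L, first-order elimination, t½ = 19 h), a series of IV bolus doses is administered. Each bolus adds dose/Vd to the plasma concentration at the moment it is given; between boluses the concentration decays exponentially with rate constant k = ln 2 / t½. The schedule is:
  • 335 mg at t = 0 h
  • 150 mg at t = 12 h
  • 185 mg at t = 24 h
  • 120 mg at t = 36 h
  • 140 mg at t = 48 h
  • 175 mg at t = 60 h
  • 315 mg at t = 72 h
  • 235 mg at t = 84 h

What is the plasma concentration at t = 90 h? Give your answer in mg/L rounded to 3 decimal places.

495.645 mg/L

k = ln 2 / 19 = 0.03648 per h
Dose 1 (335 mg at t=0 h): 335·exp(−0.03648·90) = 12.564 mg/L
Dose 2 (150 mg at t=12 h): 150·exp(−0.03648·78) = 8.715 mg/L
Dose 3 (185 mg at t=24 h): 185·exp(−0.03648·66) = 16.653 mg/L
Dose 4 (120 mg at t=36 h): 120·exp(−0.03648·54) = 16.735 mg/L
Dose 5 (140 mg at t=48 h): 140·exp(−0.03648·42) = 30.248 mg/L
Dose 6 (175 mg at t=60 h): 175·exp(−0.03648·30) = 58.577 mg/L
Dose 7 (315 mg at t=72 h): 315·exp(−0.03648·18) = 163.352 mg/L
Dose 8 (235 mg at t=84 h): 235·exp(−0.03648·6) = 188.802 mg/L
C(90) = 12.564 + 8.715 + 16.653 + 16.735 + 30.248 + 58.577 + 163.352 + 188.802 = 495.645 mg/L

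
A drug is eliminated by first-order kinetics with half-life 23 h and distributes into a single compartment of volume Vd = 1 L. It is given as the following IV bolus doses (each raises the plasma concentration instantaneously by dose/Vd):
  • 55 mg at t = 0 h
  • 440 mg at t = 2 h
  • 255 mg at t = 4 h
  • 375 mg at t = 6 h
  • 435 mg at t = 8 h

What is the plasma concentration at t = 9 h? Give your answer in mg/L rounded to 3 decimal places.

1382.250 mg/L

k = ln 2 / 23 = 0.03014 per h
Dose 1 (55 mg at t=0 h): 55·exp(−0.03014·9) = 41.934 mg/L
Dose 2 (440 mg at t=2 h): 440·exp(−0.03014·7) = 356.316 mg/L
Dose 3 (255 mg at t=4 h): 255·exp(−0.03014·5) = 219.330 mg/L
Dose 4 (375 mg at t=6 h): 375·exp(−0.03014·3) = 342.584 mg/L
Dose 5 (435 mg at t=8 h): 435·exp(−0.03014·1) = 422.086 mg/L
C(9) = 41.934 + 356.316 + 219.330 + 342.584 + 422.086 = 1382.250 mg/L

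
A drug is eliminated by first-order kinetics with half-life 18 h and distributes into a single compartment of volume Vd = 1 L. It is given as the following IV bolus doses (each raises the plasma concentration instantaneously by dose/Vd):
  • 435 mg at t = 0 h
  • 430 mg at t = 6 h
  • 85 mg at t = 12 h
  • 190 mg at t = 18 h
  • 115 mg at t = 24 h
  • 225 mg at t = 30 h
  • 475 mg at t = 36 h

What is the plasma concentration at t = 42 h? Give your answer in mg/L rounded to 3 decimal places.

k = ln 2 / 18 = 0.03851 per h
Dose 1 (435 mg at t=0 h): 435·exp(−0.03851·42) = 86.315 mg/L
Dose 2 (430 mg at t=6 h): 430·exp(−0.03851·36) = 107.500 mg/L
Dose 3 (85 mg at t=12 h): 85·exp(−0.03851·30) = 26.773 mg/L
Dose 4 (190 mg at t=18 h): 190·exp(−0.03851·24) = 75.402 mg/L
Dose 5 (115 mg at t=24 h): 115·exp(−0.03851·18) = 57.500 mg/L
Dose 6 (225 mg at t=30 h): 225·exp(−0.03851·12) = 141.741 mg/L
Dose 7 (475 mg at t=36 h): 475·exp(−0.03851·6) = 377.008 mg/L
C(42) = 86.315 + 107.500 + 26.773 + 75.402 + 57.500 + 141.741 + 377.008 = 872.239 mg/L

872.239 mg/L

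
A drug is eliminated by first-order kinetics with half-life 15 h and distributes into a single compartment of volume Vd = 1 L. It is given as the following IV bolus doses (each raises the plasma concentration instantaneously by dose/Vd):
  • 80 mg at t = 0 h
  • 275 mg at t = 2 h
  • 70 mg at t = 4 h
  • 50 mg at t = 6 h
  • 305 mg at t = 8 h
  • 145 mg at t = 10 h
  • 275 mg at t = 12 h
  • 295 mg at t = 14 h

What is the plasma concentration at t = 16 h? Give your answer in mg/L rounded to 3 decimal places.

1072.079 mg/L

k = ln 2 / 15 = 0.04621 per h
Dose 1 (80 mg at t=0 h): 80·exp(−0.04621·16) = 38.194 mg/L
Dose 2 (275 mg at t=2 h): 275·exp(−0.04621·14) = 144.003 mg/L
Dose 3 (70 mg at t=4 h): 70·exp(−0.04621·12) = 40.204 mg/L
Dose 4 (50 mg at t=6 h): 50·exp(−0.04621·10) = 31.498 mg/L
Dose 5 (305 mg at t=8 h): 305·exp(−0.04621·8) = 210.742 mg/L
Dose 6 (145 mg at t=10 h): 145·exp(−0.04621·6) = 109.889 mg/L
Dose 7 (275 mg at t=12 h): 275·exp(−0.04621·4) = 228.590 mg/L
Dose 8 (295 mg at t=14 h): 295·exp(−0.04621·2) = 268.958 mg/L
C(16) = 38.194 + 144.003 + 40.204 + 31.498 + 210.742 + 109.889 + 228.590 + 268.958 = 1072.079 mg/L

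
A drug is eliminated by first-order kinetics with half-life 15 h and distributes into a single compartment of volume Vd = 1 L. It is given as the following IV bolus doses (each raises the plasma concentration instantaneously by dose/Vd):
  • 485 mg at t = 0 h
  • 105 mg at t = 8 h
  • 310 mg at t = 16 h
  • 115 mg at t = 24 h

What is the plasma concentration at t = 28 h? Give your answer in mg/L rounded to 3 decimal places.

k = ln 2 / 15 = 0.04621 per h
Dose 1 (485 mg at t=0 h): 485·exp(−0.04621·28) = 132.990 mg/L
Dose 2 (105 mg at t=8 h): 105·exp(−0.04621·20) = 41.669 mg/L
Dose 3 (310 mg at t=16 h): 310·exp(−0.04621·12) = 178.048 mg/L
Dose 4 (115 mg at t=24 h): 115·exp(−0.04621·4) = 95.592 mg/L
C(28) = 132.990 + 41.669 + 178.048 + 95.592 = 448.300 mg/L

448.300 mg/L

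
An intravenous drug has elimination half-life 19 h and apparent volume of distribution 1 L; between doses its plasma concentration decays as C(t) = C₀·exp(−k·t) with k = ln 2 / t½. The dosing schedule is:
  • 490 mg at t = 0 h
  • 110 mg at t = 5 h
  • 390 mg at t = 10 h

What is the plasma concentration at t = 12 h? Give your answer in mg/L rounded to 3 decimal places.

k = ln 2 / 19 = 0.03648 per h
Dose 1 (490 mg at t=0 h): 490·exp(−0.03648·12) = 316.280 mg/L
Dose 2 (110 mg at t=5 h): 110·exp(−0.03648·7) = 85.209 mg/L
Dose 3 (390 mg at t=10 h): 390·exp(−0.03648·2) = 362.558 mg/L
C(12) = 316.280 + 85.209 + 362.558 = 764.047 mg/L

764.047 mg/L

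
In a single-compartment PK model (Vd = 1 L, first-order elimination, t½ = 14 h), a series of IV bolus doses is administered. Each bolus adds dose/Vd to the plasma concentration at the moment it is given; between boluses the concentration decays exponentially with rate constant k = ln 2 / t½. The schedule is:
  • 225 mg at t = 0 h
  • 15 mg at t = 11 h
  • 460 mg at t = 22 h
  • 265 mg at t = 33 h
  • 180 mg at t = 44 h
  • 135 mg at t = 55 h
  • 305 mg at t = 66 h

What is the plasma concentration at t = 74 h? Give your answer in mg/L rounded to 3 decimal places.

k = ln 2 / 14 = 0.04951 per h
Dose 1 (225 mg at t=0 h): 225·exp(−0.04951·74) = 5.768 mg/L
Dose 2 (15 mg at t=11 h): 15·exp(−0.04951·63) = 0.663 mg/L
Dose 3 (460 mg at t=22 h): 460·exp(−0.04951·52) = 35.047 mg/L
Dose 4 (265 mg at t=33 h): 265·exp(−0.04951·41) = 34.806 mg/L
Dose 5 (180 mg at t=44 h): 180·exp(−0.04951·30) = 40.758 mg/L
Dose 6 (135 mg at t=55 h): 135·exp(−0.04951·19) = 52.698 mg/L
Dose 7 (305 mg at t=66 h): 305·exp(−0.04951·8) = 205.250 mg/L
C(74) = 5.768 + 0.663 + 35.047 + 34.806 + 40.758 + 52.698 + 205.250 = 374.989 mg/L

374.989 mg/L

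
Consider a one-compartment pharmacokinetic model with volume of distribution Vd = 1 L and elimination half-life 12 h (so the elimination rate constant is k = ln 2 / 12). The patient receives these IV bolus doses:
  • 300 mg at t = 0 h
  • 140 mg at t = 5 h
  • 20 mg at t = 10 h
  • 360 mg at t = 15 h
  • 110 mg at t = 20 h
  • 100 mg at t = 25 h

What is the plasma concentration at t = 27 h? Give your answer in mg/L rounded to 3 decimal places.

k = ln 2 / 12 = 0.05776 per h
Dose 1 (300 mg at t=0 h): 300·exp(−0.05776·27) = 63.067 mg/L
Dose 2 (140 mg at t=5 h): 140·exp(−0.05776·22) = 39.286 mg/L
Dose 3 (20 mg at t=10 h): 20·exp(−0.05776·17) = 7.492 mg/L
Dose 4 (360 mg at t=15 h): 360·exp(−0.05776·12) = 180.000 mg/L
Dose 5 (110 mg at t=20 h): 110·exp(−0.05776·7) = 73.416 mg/L
Dose 6 (100 mg at t=25 h): 100·exp(−0.05776·2) = 89.090 mg/L
C(27) = 63.067 + 39.286 + 7.492 + 180.000 + 73.416 + 89.090 = 452.351 mg/L

452.351 mg/L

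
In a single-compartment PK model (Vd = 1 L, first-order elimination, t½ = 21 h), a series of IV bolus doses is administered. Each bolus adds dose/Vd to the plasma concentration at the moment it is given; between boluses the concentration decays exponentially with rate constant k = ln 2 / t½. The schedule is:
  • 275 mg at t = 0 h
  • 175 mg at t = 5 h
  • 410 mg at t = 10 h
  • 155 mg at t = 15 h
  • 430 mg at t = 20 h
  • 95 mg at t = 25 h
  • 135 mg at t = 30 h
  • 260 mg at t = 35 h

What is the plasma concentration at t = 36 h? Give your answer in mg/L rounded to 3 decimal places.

k = ln 2 / 21 = 0.03301 per h
Dose 1 (275 mg at t=0 h): 275·exp(−0.03301·36) = 83.807 mg/L
Dose 2 (175 mg at t=5 h): 175·exp(−0.03301·31) = 62.901 mg/L
Dose 3 (410 mg at t=10 h): 410·exp(−0.03301·26) = 173.812 mg/L
Dose 4 (155 mg at t=15 h): 155·exp(−0.03301·21) = 77.500 mg/L
Dose 5 (430 mg at t=20 h): 430·exp(−0.03301·16) = 253.578 mg/L
Dose 6 (95 mg at t=25 h): 95·exp(−0.03301·11) = 66.076 mg/L
Dose 7 (135 mg at t=30 h): 135·exp(−0.03301·6) = 110.745 mg/L
Dose 8 (260 mg at t=35 h): 260·exp(−0.03301·1) = 251.558 mg/L
C(36) = 83.807 + 62.901 + 173.812 + 77.500 + 253.578 + 66.076 + 110.745 + 251.558 = 1079.978 mg/L

1079.978 mg/L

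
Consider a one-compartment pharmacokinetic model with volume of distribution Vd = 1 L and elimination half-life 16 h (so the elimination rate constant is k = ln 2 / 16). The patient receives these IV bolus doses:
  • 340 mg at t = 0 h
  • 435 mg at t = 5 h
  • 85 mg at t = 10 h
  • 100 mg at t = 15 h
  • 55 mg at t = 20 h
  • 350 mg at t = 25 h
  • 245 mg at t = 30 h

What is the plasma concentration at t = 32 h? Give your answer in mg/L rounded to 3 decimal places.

k = ln 2 / 16 = 0.04332 per h
Dose 1 (340 mg at t=0 h): 340·exp(−0.04332·32) = 85.000 mg/L
Dose 2 (435 mg at t=5 h): 435·exp(−0.04332·27) = 135.052 mg/L
Dose 3 (85 mg at t=10 h): 85·exp(−0.04332·22) = 32.772 mg/L
Dose 4 (100 mg at t=15 h): 100·exp(−0.04332·17) = 47.880 mg/L
Dose 5 (55 mg at t=20 h): 55·exp(−0.04332·12) = 32.703 mg/L
Dose 6 (350 mg at t=25 h): 350·exp(−0.04332·7) = 258.445 mg/L
Dose 7 (245 mg at t=30 h): 245·exp(−0.04332·2) = 224.666 mg/L
C(32) = 85.000 + 135.052 + 32.772 + 47.880 + 32.703 + 258.445 + 224.666 = 816.518 mg/L

816.518 mg/L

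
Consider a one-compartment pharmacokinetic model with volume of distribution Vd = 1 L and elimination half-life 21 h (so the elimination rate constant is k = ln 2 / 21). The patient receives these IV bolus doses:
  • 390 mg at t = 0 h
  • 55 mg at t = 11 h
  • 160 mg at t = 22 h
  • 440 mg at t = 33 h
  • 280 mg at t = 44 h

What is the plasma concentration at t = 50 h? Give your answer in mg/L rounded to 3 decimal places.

634.295 mg/L

k = ln 2 / 21 = 0.03301 per h
Dose 1 (390 mg at t=0 h): 390·exp(−0.03301·50) = 74.873 mg/L
Dose 2 (55 mg at t=11 h): 55·exp(−0.03301·39) = 15.181 mg/L
Dose 3 (160 mg at t=22 h): 160·exp(−0.03301·28) = 63.496 mg/L
Dose 4 (440 mg at t=33 h): 440·exp(−0.03301·17) = 251.051 mg/L
Dose 5 (280 mg at t=44 h): 280·exp(−0.03301·6) = 229.694 mg/L
C(50) = 74.873 + 15.181 + 63.496 + 251.051 + 229.694 = 634.295 mg/L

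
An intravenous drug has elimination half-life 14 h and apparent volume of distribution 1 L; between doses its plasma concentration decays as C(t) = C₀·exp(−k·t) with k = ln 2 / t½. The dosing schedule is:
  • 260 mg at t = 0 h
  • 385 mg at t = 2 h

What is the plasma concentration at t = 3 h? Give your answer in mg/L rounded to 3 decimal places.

k = ln 2 / 14 = 0.04951 per h
Dose 1 (260 mg at t=0 h): 260·exp(−0.04951·3) = 224.113 mg/L
Dose 2 (385 mg at t=2 h): 385·exp(−0.04951·1) = 366.403 mg/L
C(3) = 224.113 + 366.403 = 590.516 mg/L

590.516 mg/L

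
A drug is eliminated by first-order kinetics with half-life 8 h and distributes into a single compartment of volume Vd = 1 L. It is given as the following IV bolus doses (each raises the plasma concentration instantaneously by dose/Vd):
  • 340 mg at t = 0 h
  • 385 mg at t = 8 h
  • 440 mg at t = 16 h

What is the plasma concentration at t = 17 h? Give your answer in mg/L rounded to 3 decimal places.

k = ln 2 / 8 = 0.08664 per h
Dose 1 (340 mg at t=0 h): 340·exp(−0.08664·17) = 77.945 mg/L
Dose 2 (385 mg at t=8 h): 385·exp(−0.08664·9) = 176.523 mg/L
Dose 3 (440 mg at t=16 h): 440·exp(−0.08664·1) = 403.482 mg/L
C(17) = 77.945 + 176.523 + 403.482 = 657.950 mg/L

657.950 mg/L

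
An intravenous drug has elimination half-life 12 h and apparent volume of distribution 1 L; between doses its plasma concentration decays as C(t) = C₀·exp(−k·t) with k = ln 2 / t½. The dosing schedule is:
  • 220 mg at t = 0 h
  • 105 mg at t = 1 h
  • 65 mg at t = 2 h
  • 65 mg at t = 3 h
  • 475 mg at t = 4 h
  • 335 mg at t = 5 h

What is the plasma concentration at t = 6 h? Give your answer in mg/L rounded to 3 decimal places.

k = ln 2 / 12 = 0.05776 per h
Dose 1 (220 mg at t=0 h): 220·exp(−0.05776·6) = 155.563 mg/L
Dose 2 (105 mg at t=1 h): 105·exp(−0.05776·5) = 78.661 mg/L
Dose 3 (65 mg at t=2 h): 65·exp(−0.05776·4) = 51.591 mg/L
Dose 4 (65 mg at t=3 h): 65·exp(−0.05776·3) = 54.658 mg/L
Dose 5 (475 mg at t=4 h): 475·exp(−0.05776·2) = 423.177 mg/L
Dose 6 (335 mg at t=5 h): 335·exp(−0.05776·1) = 316.198 mg/L
C(6) = 155.563 + 78.661 + 51.591 + 54.658 + 423.177 + 316.198 = 1079.848 mg/L

1079.848 mg/L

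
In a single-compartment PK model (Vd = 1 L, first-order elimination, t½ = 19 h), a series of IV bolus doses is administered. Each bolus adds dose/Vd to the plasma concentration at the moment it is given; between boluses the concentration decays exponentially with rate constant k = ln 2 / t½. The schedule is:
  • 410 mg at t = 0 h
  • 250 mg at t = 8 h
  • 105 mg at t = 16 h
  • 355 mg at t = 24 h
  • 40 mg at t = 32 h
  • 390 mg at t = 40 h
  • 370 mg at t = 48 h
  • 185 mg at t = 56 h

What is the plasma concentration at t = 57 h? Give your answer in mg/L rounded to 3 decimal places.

893.775 mg/L

k = ln 2 / 19 = 0.03648 per h
Dose 1 (410 mg at t=0 h): 410·exp(−0.03648·57) = 51.250 mg/L
Dose 2 (250 mg at t=8 h): 250·exp(−0.03648·49) = 41.841 mg/L
Dose 3 (105 mg at t=16 h): 105·exp(−0.03648·41) = 23.529 mg/L
Dose 4 (355 mg at t=24 h): 355·exp(−0.03648·33) = 106.509 mg/L
Dose 5 (40 mg at t=32 h): 40·exp(−0.03648·25) = 16.068 mg/L
Dose 6 (390 mg at t=40 h): 390·exp(−0.03648·17) = 209.760 mg/L
Dose 7 (370 mg at t=48 h): 370·exp(−0.03648·9) = 266.446 mg/L
Dose 8 (185 mg at t=56 h): 185·exp(−0.03648·1) = 178.373 mg/L
C(57) = 51.250 + 41.841 + 23.529 + 106.509 + 16.068 + 209.760 + 266.446 + 178.373 = 893.775 mg/L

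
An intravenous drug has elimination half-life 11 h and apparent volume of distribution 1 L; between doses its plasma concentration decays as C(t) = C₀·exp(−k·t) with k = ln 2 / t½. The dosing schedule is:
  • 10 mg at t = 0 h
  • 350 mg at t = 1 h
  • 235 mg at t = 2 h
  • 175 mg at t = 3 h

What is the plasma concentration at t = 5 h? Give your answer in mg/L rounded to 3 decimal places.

628.119 mg/L

k = ln 2 / 11 = 0.06301 per h
Dose 1 (10 mg at t=0 h): 10·exp(−0.06301·5) = 7.297 mg/L
Dose 2 (350 mg at t=1 h): 350·exp(−0.06301·4) = 272.021 mg/L
Dose 3 (235 mg at t=2 h): 235·exp(−0.06301·3) = 194.522 mg/L
Dose 4 (175 mg at t=3 h): 175·exp(−0.06301·2) = 154.278 mg/L
C(5) = 7.297 + 272.021 + 194.522 + 154.278 = 628.119 mg/L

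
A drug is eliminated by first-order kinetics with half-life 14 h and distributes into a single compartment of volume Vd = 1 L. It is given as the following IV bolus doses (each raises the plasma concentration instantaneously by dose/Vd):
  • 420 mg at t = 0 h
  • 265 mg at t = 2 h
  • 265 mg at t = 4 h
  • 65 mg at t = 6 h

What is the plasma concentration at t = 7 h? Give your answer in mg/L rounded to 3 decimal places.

k = ln 2 / 14 = 0.04951 per h
Dose 1 (420 mg at t=0 h): 420·exp(−0.04951·7) = 296.985 mg/L
Dose 2 (265 mg at t=2 h): 265·exp(−0.04951·5) = 206.888 mg/L
Dose 3 (265 mg at t=4 h): 265·exp(−0.04951·3) = 228.423 mg/L
Dose 4 (65 mg at t=6 h): 65·exp(−0.04951·1) = 61.860 mg/L
C(7) = 296.985 + 206.888 + 228.423 + 61.860 = 794.156 mg/L

794.156 mg/L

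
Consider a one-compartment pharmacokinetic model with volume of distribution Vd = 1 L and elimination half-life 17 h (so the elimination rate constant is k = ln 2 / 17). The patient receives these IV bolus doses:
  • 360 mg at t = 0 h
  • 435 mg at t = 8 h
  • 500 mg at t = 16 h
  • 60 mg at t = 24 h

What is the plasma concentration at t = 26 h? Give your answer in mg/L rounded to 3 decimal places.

721.400 mg/L

k = ln 2 / 17 = 0.04077 per h
Dose 1 (360 mg at t=0 h): 360·exp(−0.04077·26) = 124.711 mg/L
Dose 2 (435 mg at t=8 h): 435·exp(−0.04077·18) = 208.810 mg/L
Dose 3 (500 mg at t=16 h): 500·exp(−0.04077·10) = 332.578 mg/L
Dose 4 (60 mg at t=24 h): 60·exp(−0.04077·2) = 55.301 mg/L
C(26) = 124.711 + 208.810 + 332.578 + 55.301 = 721.400 mg/L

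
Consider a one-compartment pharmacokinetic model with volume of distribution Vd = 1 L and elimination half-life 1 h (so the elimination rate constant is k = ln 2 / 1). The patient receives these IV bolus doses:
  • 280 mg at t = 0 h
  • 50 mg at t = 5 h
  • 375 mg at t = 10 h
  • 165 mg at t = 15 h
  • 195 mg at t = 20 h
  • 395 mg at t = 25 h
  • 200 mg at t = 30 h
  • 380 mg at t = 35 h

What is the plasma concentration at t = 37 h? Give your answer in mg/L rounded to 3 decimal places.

k = ln 2 / 1 = 0.69315 per h
Dose 1 (280 mg at t=0 h): 280·exp(−0.69315·37) = 0.000 mg/L
Dose 2 (50 mg at t=5 h): 50·exp(−0.69315·32) = 0.000 mg/L
Dose 3 (375 mg at t=10 h): 375·exp(−0.69315·27) = 0.000 mg/L
Dose 4 (165 mg at t=15 h): 165·exp(−0.69315·22) = 0.000 mg/L
Dose 5 (195 mg at t=20 h): 195·exp(−0.69315·17) = 0.001 mg/L
Dose 6 (395 mg at t=25 h): 395·exp(−0.69315·12) = 0.096 mg/L
Dose 7 (200 mg at t=30 h): 200·exp(−0.69315·7) = 1.563 mg/L
Dose 8 (380 mg at t=35 h): 380·exp(−0.69315·2) = 95.000 mg/L
C(37) = 0.000 + 0.000 + 0.000 + 0.000 + 0.001 + 0.096 + 1.563 + 95.000 = 96.660 mg/L

96.660 mg/L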